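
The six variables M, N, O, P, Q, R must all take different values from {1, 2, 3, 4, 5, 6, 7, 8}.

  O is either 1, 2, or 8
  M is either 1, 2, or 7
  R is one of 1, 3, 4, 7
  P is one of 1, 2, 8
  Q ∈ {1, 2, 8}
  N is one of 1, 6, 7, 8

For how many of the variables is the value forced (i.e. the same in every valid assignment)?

O, P, Q between them cover only {1, 2, 8} — a naked triple. Remove those values from M, N, R.
That leaves M = 7. Eliminate 7 elsewhere: N, R.
N's domain is down to {6}, so N = 6.
Determined: M=7, N=6. The other variables each still have more than one consistent value. That makes 2.

2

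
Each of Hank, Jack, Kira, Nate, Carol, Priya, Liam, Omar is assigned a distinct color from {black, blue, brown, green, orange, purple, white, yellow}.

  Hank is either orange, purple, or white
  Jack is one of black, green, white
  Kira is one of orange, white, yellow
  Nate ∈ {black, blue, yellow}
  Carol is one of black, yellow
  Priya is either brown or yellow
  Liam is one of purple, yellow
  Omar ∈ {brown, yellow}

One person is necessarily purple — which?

The 8 variables draw from only 8 values {black, blue, brown, green, orange, purple, white, yellow}, so each is used; only Nate can be blue, hence Nate = blue.
The 7 still-open variables together cover exactly {black, brown, green, orange, purple, white, yellow} — 7 values for 7 variables — and green appears only in Jack's list, so Jack = green.
Among the 6 still-open variables, black fits only Carol (and all 6 values in {black, brown, orange, purple, white, yellow} must be used), so Carol = black.
Priya and Omar share exactly the 2 values {brown, yellow}; by pigeonhole those values go to them, so strike brown, yellow from Kira, Liam.
So purple goes to Liam.

Liam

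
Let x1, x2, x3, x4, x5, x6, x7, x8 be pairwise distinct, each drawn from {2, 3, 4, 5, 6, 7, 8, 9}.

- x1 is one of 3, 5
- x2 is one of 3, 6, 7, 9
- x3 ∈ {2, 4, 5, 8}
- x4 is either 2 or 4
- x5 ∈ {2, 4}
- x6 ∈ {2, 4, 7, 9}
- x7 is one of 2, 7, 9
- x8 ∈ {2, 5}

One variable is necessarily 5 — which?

x8

Among the 8 variables, 6 fits only x2 (and all 8 values in {2, 3, 4, 5, 6, 7, 8, 9} must be used), so x2 = 6.
Among the 7 still-open variables, 3 fits only x1 (and all 7 values in {2, 3, 4, 5, 7, 8, 9} must be used), so x1 = 3.
Among the 6 still-open variables, 8 fits only x3 (and all 6 values in {2, 4, 5, 7, 8, 9} must be used), so x3 = 8.
The 5 still-open variables draw from only 5 values {2, 4, 5, 7, 9}, so each is used; only x8 can be 5, hence x8 = 5.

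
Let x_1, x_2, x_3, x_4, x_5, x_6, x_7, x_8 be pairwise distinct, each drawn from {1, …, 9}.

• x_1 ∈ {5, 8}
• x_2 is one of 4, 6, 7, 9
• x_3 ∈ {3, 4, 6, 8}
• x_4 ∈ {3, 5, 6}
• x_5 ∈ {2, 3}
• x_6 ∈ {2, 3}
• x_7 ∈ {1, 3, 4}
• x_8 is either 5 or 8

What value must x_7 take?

1

The 2 variables x_1 and x_8 are confined to {5, 8}, which locks those values in; drop them from x_3, x_4.
The 2 variables x_5 and x_6 are confined to {2, 3}, which locks those values in; drop them from x_3, x_4, x_7.
x_4 must be 6 (only option left). So x_2, x_3 can't be 6.
x_3 must be 4 (only option left). Strike 4 from x_2, x_7.
So x_7 = 1.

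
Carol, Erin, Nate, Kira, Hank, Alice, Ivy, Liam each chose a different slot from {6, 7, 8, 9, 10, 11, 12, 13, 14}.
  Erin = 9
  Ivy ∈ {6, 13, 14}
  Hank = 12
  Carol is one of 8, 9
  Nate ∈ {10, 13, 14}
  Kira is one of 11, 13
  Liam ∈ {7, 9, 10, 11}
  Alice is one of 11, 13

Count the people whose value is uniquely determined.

Erin's domain is down to {9}, so Erin = 9. So Carol, Liam can't be 9.
Hank has just one choice, so Hank = 12.
Carol has just one choice, so Carol = 8.
The 2 variables Kira and Alice are confined to {11, 13}, which locks those values in; drop them from Nate, Ivy, Liam.
Determined: Carol=8, Erin=9, Hank=12. The other people each still have more than one consistent value. That makes 3.

3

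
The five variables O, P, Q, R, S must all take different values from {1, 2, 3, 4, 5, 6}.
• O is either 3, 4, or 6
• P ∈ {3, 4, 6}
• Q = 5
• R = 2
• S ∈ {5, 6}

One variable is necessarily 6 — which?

Q has just one choice, so Q = 5. Remove 5 from S.
So 6 goes to S.

S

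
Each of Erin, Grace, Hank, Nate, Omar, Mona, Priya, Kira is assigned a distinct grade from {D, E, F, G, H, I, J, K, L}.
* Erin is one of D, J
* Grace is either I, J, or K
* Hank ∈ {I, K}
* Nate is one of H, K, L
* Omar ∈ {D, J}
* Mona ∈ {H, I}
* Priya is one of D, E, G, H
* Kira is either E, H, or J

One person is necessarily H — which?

Among the 8 variables, G fits only Priya (and all 8 values in {D, E, G, H, I, J, K, L} must be used), so Priya = G.
The 7 still-open variables draw from only 7 values {D, E, H, I, J, K, L}, so each is used; only Kira can be E, hence Kira = E.
The 6 still-open variables together cover exactly {D, H, I, J, K, L} — 6 values for 6 variables — and L appears only in Nate's list, so Nate = L.
The 5 still-open variables draw from only 5 values {D, H, I, J, K}, so each is used; only Mona can be H, hence Mona = H.

Mona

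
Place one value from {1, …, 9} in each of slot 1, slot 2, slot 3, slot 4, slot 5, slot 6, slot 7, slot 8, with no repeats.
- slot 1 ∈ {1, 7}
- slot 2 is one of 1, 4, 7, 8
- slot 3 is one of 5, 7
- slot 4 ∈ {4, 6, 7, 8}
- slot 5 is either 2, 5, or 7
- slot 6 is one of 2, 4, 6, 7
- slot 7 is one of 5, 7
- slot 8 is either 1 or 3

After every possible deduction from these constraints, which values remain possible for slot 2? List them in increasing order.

4, 8

Among the 8 variables, 3 fits only slot 8 (and all 8 values in {1, 2, 3, 4, 5, 6, 7, 8} must be used), so slot 8 = 3.
slot 3 and slot 7 between them cover only {5, 7} — a naked pair. Remove those values from slot 1, slot 2, slot 4, slot 5, slot 6.
slot 1 has just one choice, so slot 1 = 1. Eliminate 1 elsewhere: slot 2.
That leaves slot 5 = 2. Strike 2 from slot 6.
No further eliminations apply; slot 2 can still be any of 4, 8.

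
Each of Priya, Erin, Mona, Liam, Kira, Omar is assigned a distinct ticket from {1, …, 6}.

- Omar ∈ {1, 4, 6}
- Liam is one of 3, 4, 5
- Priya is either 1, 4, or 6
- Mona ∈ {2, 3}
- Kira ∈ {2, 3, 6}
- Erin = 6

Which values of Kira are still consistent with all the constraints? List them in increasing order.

Erin must be 6 (only option left). Strike 6 from Priya, Kira, Omar.
The 5 still-open variables draw from only 5 values {1, 2, 3, 4, 5}, so each is used; only Liam can be 5, hence Liam = 5.
No further eliminations apply; Kira can still be any of 2, 3.

2, 3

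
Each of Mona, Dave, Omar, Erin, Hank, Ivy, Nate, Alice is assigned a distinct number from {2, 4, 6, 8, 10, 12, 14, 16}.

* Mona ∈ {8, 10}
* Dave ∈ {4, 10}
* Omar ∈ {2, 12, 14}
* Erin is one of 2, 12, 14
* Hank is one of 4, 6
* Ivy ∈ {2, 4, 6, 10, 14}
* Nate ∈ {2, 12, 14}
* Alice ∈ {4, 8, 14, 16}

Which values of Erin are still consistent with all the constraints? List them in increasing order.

2, 12, 14

Among the 8 variables, 16 fits only Alice (and all 8 values in {2, 4, 6, 8, 10, 12, 14, 16} must be used), so Alice = 16.
Among the 7 still-open variables, 8 fits only Mona (and all 7 values in {2, 4, 6, 8, 10, 12, 14} must be used), so Mona = 8.
Omar, Erin, Nate between them cover only {2, 12, 14} — a naked triple. Remove those values from Ivy.
No further eliminations apply; Erin can still be any of 2, 12, 14.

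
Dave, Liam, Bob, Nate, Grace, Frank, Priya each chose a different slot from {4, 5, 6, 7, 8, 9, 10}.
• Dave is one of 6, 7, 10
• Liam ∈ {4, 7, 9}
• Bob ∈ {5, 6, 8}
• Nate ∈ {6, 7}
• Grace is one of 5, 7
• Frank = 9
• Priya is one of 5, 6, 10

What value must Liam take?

4

Frank must be 9 (only option left). Strike 9 from Liam.
The 6 still-open variables draw from only 6 values {4, 5, 6, 7, 8, 10}, so each is used; only Liam can be 4, hence Liam = 4.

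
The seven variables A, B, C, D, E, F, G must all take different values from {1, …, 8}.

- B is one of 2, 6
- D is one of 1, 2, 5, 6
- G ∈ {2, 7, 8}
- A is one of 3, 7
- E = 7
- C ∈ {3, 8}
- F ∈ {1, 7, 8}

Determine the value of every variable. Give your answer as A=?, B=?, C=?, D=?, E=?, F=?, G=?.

E has just one choice, so E = 7. Strike 7 from A, F, G.
A has just one choice, so A = 3. Strike 3 from C.
C must be 8 (only option left). So F, G can't be 8.
F has just one choice, so F = 1. So D can't be 1.
G's domain is down to {2}, so G = 2. Strike 2 from B, D.
That leaves B = 6. So D can't be 6.
D's domain is down to {5}, so D = 5.

A=3, B=6, C=8, D=5, E=7, F=1, G=2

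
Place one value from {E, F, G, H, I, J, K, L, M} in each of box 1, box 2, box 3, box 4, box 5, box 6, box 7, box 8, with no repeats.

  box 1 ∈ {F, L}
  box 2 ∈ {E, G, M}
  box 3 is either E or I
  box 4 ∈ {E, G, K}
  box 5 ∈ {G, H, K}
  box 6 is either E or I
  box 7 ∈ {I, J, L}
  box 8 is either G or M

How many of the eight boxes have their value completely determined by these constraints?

box 3 and box 6 share exactly the 2 values {E, I}; by pigeonhole those values go to them, so strike E, I from box 2, box 4, box 7.
The 2 variables box 2 and box 8 are confined to {G, M}, which locks those values in; drop them from box 4, box 5.
That leaves box 4 = K. Remove K from box 5.
box 5's domain is down to {H}, so box 5 = H.
Determined: box 4=K, box 5=H. The other boxes each still have more than one consistent value. That makes 2.

2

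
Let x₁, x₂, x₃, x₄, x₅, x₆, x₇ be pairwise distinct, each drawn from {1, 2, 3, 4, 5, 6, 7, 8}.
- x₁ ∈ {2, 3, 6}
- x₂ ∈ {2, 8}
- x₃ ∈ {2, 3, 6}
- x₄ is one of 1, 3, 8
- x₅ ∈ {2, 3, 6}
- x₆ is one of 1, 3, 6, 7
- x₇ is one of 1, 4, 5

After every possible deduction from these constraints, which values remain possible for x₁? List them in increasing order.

2, 3, 6

x₁, x₃, x₅ between them cover only {2, 3, 6} — a naked triple. Remove those values from x₂, x₄, x₆.
That leaves x₂ = 8. Eliminate 8 elsewhere: x₄.
x₄'s domain is down to {1}, so x₄ = 1. So x₆, x₇ can't be 1.
x₆'s domain is down to {7}, so x₆ = 7.
No further eliminations apply; x₁ can still be any of 2, 3, 6.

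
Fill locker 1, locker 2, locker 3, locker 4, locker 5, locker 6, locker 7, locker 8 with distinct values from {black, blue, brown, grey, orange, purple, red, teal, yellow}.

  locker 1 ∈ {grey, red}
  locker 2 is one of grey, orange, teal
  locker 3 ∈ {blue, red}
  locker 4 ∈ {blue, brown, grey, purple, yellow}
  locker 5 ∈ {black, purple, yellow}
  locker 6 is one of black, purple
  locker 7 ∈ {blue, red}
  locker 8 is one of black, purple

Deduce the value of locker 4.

The 2 variables locker 3 and locker 7 are confined to {blue, red}, which locks those values in; drop them from locker 1, locker 4.
locker 1's domain is down to {grey}, so locker 1 = grey. So locker 2, locker 4 can't be grey.
locker 6 and locker 8 between them cover only {black, purple} — a naked pair. Remove those values from locker 4, locker 5.
That leaves locker 5 = yellow. Strike yellow from locker 4.
So locker 4 = brown.

brown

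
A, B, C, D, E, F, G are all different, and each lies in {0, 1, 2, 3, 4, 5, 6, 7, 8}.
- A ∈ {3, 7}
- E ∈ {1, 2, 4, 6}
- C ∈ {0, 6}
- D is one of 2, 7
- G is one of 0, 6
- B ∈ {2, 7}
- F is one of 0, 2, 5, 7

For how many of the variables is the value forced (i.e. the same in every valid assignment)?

2

B and D share exactly the 2 values {2, 7}; by pigeonhole those values go to them, so strike 2, 7 from A, E, F.
A has just one choice, so A = 3.
C and G share exactly the 2 values {0, 6}; by pigeonhole those values go to them, so strike 0, 6 from E, F.
F has just one choice, so F = 5.
Determined: A=3, F=5. The other variables each still have more than one consistent value. That makes 2.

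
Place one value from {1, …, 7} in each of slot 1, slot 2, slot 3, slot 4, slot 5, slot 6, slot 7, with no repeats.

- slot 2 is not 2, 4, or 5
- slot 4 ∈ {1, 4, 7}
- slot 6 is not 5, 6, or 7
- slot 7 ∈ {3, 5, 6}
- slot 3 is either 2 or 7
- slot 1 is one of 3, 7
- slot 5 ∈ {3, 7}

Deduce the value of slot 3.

2

Among the 7 variables, 5 fits only slot 7 (and all 7 values in {1, 2, 3, 4, 5, 6, 7} must be used), so slot 7 = 5.
Among the 6 still-open variables, 6 fits only slot 2 (and all 6 values in {1, 2, 3, 4, 6, 7} must be used), so slot 2 = 6.
slot 1 and slot 5 share exactly the 2 values {3, 7}; by pigeonhole those values go to them, so strike 3, 7 from slot 3, slot 4, slot 6.
So slot 3 = 2.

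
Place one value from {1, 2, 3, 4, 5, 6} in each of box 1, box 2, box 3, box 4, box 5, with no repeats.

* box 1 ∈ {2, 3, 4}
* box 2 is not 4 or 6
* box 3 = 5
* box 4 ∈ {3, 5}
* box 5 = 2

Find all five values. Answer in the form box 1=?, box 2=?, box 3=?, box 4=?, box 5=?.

box 3 has just one choice, so box 3 = 5. Strike 5 from box 2, box 4.
box 4 must be 3 (only option left). So box 1, box 2 can't be 3.
box 5 has just one choice, so box 5 = 2. Remove 2 from box 1, box 2.
That leaves box 1 = 4.
box 2 must be 1 (only option left).

box 1=4, box 2=1, box 3=5, box 4=3, box 5=2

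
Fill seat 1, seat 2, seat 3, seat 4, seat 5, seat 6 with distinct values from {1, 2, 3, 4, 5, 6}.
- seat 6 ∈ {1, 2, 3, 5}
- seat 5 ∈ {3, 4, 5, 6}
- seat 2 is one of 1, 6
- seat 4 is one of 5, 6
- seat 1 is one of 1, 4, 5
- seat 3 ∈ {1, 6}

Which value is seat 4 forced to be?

The 6 variables draw from only 6 values {1, 2, 3, 4, 5, 6}, so each is used; only seat 6 can be 2, hence seat 6 = 2.
The 5 still-open variables together cover exactly {1, 3, 4, 5, 6} — 5 values for 5 variables — and 3 appears only in seat 5's list, so seat 5 = 3.
The 4 still-open variables draw from only 4 values {1, 4, 5, 6}, so each is used; only seat 1 can be 4, hence seat 1 = 4.
The 3 still-open variables together cover exactly {1, 5, 6} — 3 values for 3 variables — and 5 appears only in seat 4's list, so seat 4 = 5.

5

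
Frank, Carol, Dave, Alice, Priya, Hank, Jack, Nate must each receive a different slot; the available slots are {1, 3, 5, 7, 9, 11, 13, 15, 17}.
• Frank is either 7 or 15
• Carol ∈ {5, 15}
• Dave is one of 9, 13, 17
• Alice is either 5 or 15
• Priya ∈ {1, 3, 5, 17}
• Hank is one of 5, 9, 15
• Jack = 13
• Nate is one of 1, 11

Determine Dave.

Jack must be 13 (only option left). Remove 13 from Dave.
Carol and Alice share exactly the 2 values {5, 15}; by pigeonhole those values go to them, so strike 5, 15 from Frank, Priya, Hank.
That leaves Frank = 7.
Hank's domain is down to {9}, so Hank = 9. Strike 9 from Dave.
So Dave = 17.

17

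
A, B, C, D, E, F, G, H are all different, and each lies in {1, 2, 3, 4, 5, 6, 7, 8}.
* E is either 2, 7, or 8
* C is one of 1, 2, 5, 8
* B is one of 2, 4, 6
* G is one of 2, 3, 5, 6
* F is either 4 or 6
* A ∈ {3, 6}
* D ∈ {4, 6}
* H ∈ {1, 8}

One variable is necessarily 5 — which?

The 8 variables draw from only 8 values {1, 2, 3, 4, 5, 6, 7, 8}, so each is used; only E can be 7, hence E = 7.
D and F between them cover only {4, 6} — a naked pair. Remove those values from A, B, G.
A must be 3 (only option left). Remove 3 from G.
B has just one choice, so B = 2. Eliminate 2 elsewhere: C, G.
So 5 goes to G.

G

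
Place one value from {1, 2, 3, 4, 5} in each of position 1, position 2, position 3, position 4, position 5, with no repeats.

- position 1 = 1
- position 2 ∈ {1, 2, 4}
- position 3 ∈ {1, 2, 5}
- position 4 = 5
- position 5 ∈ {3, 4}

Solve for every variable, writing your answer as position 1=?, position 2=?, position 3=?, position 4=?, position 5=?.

position 1=1, position 2=4, position 3=2, position 4=5, position 5=3

position 1 must be 1 (only option left). Remove 1 from position 2, position 3.
That leaves position 4 = 5. Remove 5 from position 3.
position 3 must be 2 (only option left). Strike 2 from position 2.
position 2 must be 4 (only option left). Eliminate 4 elsewhere: position 5.
position 5's domain is down to {3}, so position 5 = 3.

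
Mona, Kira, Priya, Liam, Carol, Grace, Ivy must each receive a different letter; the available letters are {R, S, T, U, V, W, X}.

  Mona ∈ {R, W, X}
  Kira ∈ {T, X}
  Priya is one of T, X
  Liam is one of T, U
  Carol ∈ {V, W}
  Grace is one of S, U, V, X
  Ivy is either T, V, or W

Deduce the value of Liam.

Among the 7 variables, R fits only Mona (and all 7 values in {R, S, T, U, V, W, X} must be used), so Mona = R.
The 6 still-open variables together cover exactly {S, T, U, V, W, X} — 6 values for 6 variables — and S appears only in Grace's list, so Grace = S.
The 5 still-open variables draw from only 5 values {T, U, V, W, X}, so each is used; only Liam can be U, hence Liam = U.

U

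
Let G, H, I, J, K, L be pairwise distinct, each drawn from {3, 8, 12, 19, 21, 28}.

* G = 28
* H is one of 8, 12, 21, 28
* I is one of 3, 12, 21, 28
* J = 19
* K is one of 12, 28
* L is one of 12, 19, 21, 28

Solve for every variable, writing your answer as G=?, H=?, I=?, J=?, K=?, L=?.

G=28, H=8, I=3, J=19, K=12, L=21

G's domain is down to {28}, so G = 28. Strike 28 from H, I, K, L.
J has just one choice, so J = 19. So L can't be 19.
K must be 12 (only option left). Eliminate 12 elsewhere: H, I, L.
L's domain is down to {21}, so L = 21. So H, I can't be 21.
H has just one choice, so H = 8.
I has just one choice, so I = 3.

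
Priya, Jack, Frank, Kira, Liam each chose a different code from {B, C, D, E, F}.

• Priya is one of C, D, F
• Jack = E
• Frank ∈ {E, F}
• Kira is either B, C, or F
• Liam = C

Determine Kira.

Jack has just one choice, so Jack = E. So Frank can't be E.
Frank's domain is down to {F}, so Frank = F. Eliminate F elsewhere: Priya, Kira.
Liam's domain is down to {C}, so Liam = C. Remove C from Priya, Kira.
So Kira = B.

B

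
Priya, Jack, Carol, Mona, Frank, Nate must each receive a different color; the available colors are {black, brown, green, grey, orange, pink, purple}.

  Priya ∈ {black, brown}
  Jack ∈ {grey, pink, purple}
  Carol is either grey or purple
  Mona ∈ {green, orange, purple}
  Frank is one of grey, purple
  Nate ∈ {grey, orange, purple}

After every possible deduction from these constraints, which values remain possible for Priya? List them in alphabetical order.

The 2 variables Carol and Frank are confined to {grey, purple}, which locks those values in; drop them from Jack, Mona, Nate.
Jack has just one choice, so Jack = pink.
That leaves Nate = orange. So Mona can't be orange.
Mona has just one choice, so Mona = green.
No further eliminations apply; Priya can still be any of black, brown.

black, brown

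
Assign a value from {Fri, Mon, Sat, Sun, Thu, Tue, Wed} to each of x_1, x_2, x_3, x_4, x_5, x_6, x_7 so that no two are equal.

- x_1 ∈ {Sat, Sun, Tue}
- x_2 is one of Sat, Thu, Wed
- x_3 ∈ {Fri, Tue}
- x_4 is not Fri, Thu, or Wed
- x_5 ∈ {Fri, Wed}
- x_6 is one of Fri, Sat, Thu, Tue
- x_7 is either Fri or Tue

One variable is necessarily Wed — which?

x_5

Among the 7 variables, Mon fits only x_4 (and all 7 values in {Fri, Mon, Sat, Sun, Thu, Tue, Wed} must be used), so x_4 = Mon.
Among the 6 still-open variables, Sun fits only x_1 (and all 6 values in {Fri, Sat, Sun, Thu, Tue, Wed} must be used), so x_1 = Sun.
The 2 variables x_3 and x_7 are confined to {Fri, Tue}, which locks those values in; drop them from x_5, x_6.
So Wed goes to x_5.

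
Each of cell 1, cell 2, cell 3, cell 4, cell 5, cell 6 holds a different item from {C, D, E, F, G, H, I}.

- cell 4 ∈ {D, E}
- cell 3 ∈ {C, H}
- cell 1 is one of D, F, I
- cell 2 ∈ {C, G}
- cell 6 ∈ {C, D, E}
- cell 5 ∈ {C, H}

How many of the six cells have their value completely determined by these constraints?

The 2 variables cell 3 and cell 5 are confined to {C, H}, which locks those values in; drop them from cell 2, cell 6.
cell 2 has just one choice, so cell 2 = G.
cell 4 and cell 6 share exactly the 2 values {D, E}; by pigeonhole those values go to them, so strike D, E from cell 1.
Determined: cell 2=G. The other cells each still have more than one consistent value. That makes 1.

1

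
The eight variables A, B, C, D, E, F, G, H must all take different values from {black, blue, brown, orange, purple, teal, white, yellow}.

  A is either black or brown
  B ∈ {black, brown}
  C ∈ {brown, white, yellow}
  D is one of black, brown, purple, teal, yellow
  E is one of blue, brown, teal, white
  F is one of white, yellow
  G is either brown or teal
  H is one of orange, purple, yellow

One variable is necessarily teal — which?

The 8 variables together cover exactly {black, blue, brown, orange, purple, teal, white, yellow} — 8 values for 8 variables — and blue appears only in E's list, so E = blue.
The 7 still-open variables together cover exactly {black, brown, orange, purple, teal, white, yellow} — 7 values for 7 variables — and orange appears only in H's list, so H = orange.
Among the 6 still-open variables, purple fits only D (and all 6 values in {black, brown, purple, teal, white, yellow} must be used), so D = purple.
The 5 still-open variables together cover exactly {black, brown, teal, white, yellow} — 5 values for 5 variables — and teal appears only in G's list, so G = teal.

G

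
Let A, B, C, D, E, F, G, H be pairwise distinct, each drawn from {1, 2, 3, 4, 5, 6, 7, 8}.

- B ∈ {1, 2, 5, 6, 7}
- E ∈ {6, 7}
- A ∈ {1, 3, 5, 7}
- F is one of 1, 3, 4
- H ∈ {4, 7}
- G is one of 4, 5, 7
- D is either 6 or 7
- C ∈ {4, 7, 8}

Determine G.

Among the 8 variables, 2 fits only B (and all 8 values in {1, 2, 3, 4, 5, 6, 7, 8} must be used), so B = 2.
The 7 still-open variables draw from only 7 values {1, 3, 4, 5, 6, 7, 8}, so each is used; only C can be 8, hence C = 8.
The 2 variables D and E are confined to {6, 7}, which locks those values in; drop them from A, G, H.
H has just one choice, so H = 4. Strike 4 from F, G.
So G = 5.

5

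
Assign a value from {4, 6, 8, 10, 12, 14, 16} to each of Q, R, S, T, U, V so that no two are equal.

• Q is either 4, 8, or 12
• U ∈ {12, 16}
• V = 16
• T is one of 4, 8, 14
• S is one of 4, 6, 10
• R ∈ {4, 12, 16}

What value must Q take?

8

V's domain is down to {16}, so V = 16. Strike 16 from R, U.
U must be 12 (only option left). Eliminate 12 elsewhere: Q, R.
That leaves R = 4. Strike 4 from Q, S, T.
So Q = 8.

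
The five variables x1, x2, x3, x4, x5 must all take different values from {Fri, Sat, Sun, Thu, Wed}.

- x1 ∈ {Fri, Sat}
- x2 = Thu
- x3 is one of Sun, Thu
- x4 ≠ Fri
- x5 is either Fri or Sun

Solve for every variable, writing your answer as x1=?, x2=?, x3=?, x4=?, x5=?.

x1=Sat, x2=Thu, x3=Sun, x4=Wed, x5=Fri

x2 must be Thu (only option left). Eliminate Thu elsewhere: x3, x4.
That leaves x3 = Sun. So x4, x5 can't be Sun.
x5's domain is down to {Fri}, so x5 = Fri. So x1 can't be Fri.
x1's domain is down to {Sat}, so x1 = Sat. Strike Sat from x4.
x4 must be Wed (only option left).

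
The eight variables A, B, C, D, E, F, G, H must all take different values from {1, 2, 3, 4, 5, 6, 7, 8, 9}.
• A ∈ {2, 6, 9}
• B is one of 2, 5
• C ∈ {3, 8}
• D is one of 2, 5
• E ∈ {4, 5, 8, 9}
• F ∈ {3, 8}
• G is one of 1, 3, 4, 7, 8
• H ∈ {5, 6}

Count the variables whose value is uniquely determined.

3

B and D share exactly the 2 values {2, 5}; by pigeonhole those values go to them, so strike 2, 5 from A, E, H.
H's domain is down to {6}, so H = 6. Strike 6 from A.
A's domain is down to {9}, so A = 9. Strike 9 from E.
C and F between them cover only {3, 8} — a naked pair. Remove those values from E, G.
E must be 4 (only option left). Strike 4 from G.
Determined: A=9, E=4, H=6. The other variables each still have more than one consistent value. That makes 3.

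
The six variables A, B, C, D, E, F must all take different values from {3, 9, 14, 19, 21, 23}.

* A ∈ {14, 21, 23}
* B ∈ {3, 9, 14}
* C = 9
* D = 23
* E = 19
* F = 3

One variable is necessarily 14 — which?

C has just one choice, so C = 9. Eliminate 9 elsewhere: B.
That leaves D = 23. So A can't be 23.
That leaves E = 19.
That leaves F = 3. Strike 3 from B.
So 14 goes to B.

B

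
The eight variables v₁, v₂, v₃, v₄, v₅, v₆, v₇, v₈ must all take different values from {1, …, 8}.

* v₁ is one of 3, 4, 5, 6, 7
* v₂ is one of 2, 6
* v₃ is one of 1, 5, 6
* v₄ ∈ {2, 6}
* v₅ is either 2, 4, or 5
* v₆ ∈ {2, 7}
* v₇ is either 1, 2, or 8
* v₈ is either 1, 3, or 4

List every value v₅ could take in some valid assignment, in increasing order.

4, 5

The 8 variables together cover exactly {1, 2, 3, 4, 5, 6, 7, 8} — 8 values for 8 variables — and 8 appears only in v₇'s list, so v₇ = 8.
The 2 variables v₂ and v₄ are confined to {2, 6}, which locks those values in; drop them from v₁, v₃, v₅, v₆.
v₆ has just one choice, so v₆ = 7. So v₁ can't be 7.
No further eliminations apply; v₅ can still be any of 4, 5.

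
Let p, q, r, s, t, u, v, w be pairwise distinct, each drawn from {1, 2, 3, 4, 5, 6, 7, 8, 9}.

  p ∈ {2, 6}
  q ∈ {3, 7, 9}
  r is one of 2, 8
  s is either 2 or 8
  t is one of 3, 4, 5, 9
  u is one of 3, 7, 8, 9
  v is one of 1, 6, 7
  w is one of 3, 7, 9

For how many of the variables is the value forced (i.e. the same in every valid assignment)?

2

r and s between them cover only {2, 8} — a naked pair. Remove those values from p, u.
p must be 6 (only option left). Remove 6 from v.
The 3 variables q, u, w are confined to {3, 7, 9}, which locks those values in; drop them from t, v.
v must be 1 (only option left).
Determined: p=6, v=1. The other variables each still have more than one consistent value. That makes 2.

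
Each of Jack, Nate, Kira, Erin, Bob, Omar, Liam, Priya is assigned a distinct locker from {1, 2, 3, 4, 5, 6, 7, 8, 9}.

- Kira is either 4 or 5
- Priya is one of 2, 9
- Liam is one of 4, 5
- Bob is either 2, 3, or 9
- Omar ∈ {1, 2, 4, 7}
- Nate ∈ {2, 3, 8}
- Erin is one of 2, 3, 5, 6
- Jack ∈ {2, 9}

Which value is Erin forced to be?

6

Jack and Priya between them cover only {2, 9} — a naked pair. Remove those values from Nate, Erin, Bob, Omar.
Bob must be 3 (only option left). So Nate, Erin can't be 3.
Nate's domain is down to {8}, so Nate = 8.
Kira and Liam share exactly the 2 values {4, 5}; by pigeonhole those values go to them, so strike 4, 5 from Erin, Omar.
So Erin = 6.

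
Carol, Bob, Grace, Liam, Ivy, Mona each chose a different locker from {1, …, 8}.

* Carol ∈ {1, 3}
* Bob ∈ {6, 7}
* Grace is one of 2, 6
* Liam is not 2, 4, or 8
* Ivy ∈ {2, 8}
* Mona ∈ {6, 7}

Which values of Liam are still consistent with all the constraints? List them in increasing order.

Bob and Mona between them cover only {6, 7} — a naked pair. Remove those values from Grace, Liam.
Grace has just one choice, so Grace = 2. So Ivy can't be 2.
Ivy's domain is down to {8}, so Ivy = 8.
No further eliminations apply; Liam can still be any of 1, 3, 5.

1, 3, 5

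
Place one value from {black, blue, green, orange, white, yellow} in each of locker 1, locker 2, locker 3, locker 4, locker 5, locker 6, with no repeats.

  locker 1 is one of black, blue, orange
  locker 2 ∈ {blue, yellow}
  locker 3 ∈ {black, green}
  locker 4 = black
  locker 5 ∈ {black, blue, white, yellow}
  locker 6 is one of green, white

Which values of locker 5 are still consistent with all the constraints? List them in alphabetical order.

blue, yellow

locker 4 must be black (only option left). So locker 1, locker 3, locker 5 can't be black.
locker 3's domain is down to {green}, so locker 3 = green. Eliminate green elsewhere: locker 6.
locker 6 must be white (only option left). So locker 5 can't be white.
Among the 3 still-open variables, orange fits only locker 1 (and all 3 values in {blue, orange, yellow} must be used), so locker 1 = orange.
No further eliminations apply; locker 5 can still be any of blue, yellow.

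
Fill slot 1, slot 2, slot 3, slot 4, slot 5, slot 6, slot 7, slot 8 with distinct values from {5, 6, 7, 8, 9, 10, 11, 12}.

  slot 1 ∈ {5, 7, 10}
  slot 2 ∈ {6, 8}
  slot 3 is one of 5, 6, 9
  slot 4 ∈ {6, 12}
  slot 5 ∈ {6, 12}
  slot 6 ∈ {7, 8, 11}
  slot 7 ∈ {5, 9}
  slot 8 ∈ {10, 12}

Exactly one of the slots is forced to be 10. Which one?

Among the 8 variables, 11 fits only slot 6 (and all 8 values in {5, 6, 7, 8, 9, 10, 11, 12} must be used), so slot 6 = 11.
Among the 7 still-open variables, 7 fits only slot 1 (and all 7 values in {5, 6, 7, 8, 9, 10, 12} must be used), so slot 1 = 7.
Among the 6 still-open variables, 8 fits only slot 2 (and all 6 values in {5, 6, 8, 9, 10, 12} must be used), so slot 2 = 8.
The 5 still-open variables together cover exactly {5, 6, 9, 10, 12} — 5 values for 5 variables — and 10 appears only in slot 8's list, so slot 8 = 10.

slot 8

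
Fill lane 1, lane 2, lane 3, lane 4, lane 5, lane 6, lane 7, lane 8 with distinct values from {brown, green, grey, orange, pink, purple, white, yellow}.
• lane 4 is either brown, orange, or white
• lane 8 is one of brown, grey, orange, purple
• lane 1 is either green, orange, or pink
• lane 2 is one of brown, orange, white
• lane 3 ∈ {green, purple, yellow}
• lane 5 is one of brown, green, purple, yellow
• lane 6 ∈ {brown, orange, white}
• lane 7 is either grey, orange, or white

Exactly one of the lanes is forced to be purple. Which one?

The 8 variables together cover exactly {brown, green, grey, orange, pink, purple, white, yellow} — 8 values for 8 variables — and pink appears only in lane 1's list, so lane 1 = pink.
lane 2, lane 4, lane 6 between them cover only {brown, orange, white} — a naked triple. Remove those values from lane 5, lane 7, lane 8.
lane 7 must be grey (only option left). Eliminate grey elsewhere: lane 8.
So purple goes to lane 8.

lane 8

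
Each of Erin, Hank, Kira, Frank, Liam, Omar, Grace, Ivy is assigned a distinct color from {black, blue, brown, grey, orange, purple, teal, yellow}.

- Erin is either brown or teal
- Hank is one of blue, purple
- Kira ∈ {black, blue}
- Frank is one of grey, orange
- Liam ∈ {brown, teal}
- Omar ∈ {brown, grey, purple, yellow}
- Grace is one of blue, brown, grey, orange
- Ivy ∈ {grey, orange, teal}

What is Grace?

blue

Among the 8 variables, black fits only Kira (and all 8 values in {black, blue, brown, grey, orange, purple, teal, yellow} must be used), so Kira = black.
The 7 still-open variables draw from only 7 values {blue, brown, grey, orange, purple, teal, yellow}, so each is used; only Omar can be yellow, hence Omar = yellow.
Among the 6 still-open variables, purple fits only Hank (and all 6 values in {blue, brown, grey, orange, purple, teal} must be used), so Hank = purple.
The 5 still-open variables together cover exactly {blue, brown, grey, orange, teal} — 5 values for 5 variables — and blue appears only in Grace's list, so Grace = blue.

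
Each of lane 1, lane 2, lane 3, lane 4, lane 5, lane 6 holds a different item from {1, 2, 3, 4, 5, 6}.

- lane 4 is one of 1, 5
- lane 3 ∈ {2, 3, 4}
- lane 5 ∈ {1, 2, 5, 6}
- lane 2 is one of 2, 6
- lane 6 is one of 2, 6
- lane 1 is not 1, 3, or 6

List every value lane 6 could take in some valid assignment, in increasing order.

2, 6

The 6 variables together cover exactly {1, 2, 3, 4, 5, 6} — 6 values for 6 variables — and 3 appears only in lane 3's list, so lane 3 = 3.
The 5 still-open variables draw from only 5 values {1, 2, 4, 5, 6}, so each is used; only lane 1 can be 4, hence lane 1 = 4.
lane 2 and lane 6 share exactly the 2 values {2, 6}; by pigeonhole those values go to them, so strike 2, 6 from lane 5.
No further eliminations apply; lane 6 can still be any of 2, 6.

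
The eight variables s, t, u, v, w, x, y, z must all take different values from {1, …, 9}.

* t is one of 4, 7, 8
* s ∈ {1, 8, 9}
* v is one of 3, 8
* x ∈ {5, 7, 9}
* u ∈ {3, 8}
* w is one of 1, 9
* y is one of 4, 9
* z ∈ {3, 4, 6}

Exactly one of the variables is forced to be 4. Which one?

y

The 8 variables draw from only 8 values {1, 3, 4, 5, 6, 7, 8, 9}, so each is used; only x can be 5, hence x = 5.
The 7 still-open variables together cover exactly {1, 3, 4, 6, 7, 8, 9} — 7 values for 7 variables — and 6 appears only in z's list, so z = 6.
The 6 still-open variables together cover exactly {1, 3, 4, 7, 8, 9} — 6 values for 6 variables — and 7 appears only in t's list, so t = 7.
Among the 5 still-open variables, 4 fits only y (and all 5 values in {1, 3, 4, 8, 9} must be used), so y = 4.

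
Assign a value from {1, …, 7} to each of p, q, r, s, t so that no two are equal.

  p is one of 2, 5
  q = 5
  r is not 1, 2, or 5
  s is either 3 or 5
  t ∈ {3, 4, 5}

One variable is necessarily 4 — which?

q's domain is down to {5}, so q = 5. Remove 5 from p, s, t.
s must be 3 (only option left). Remove 3 from r, t.
So 4 goes to t.

t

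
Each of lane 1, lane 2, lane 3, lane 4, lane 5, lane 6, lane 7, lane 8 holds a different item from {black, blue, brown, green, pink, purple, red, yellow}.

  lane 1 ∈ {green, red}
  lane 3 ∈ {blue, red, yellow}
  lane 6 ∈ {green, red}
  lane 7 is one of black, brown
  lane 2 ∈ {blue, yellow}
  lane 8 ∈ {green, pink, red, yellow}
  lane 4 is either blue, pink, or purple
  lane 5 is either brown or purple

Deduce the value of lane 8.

pink

The 8 variables draw from only 8 values {black, blue, brown, green, pink, purple, red, yellow}, so each is used; only lane 7 can be black, hence lane 7 = black.
The 7 still-open variables together cover exactly {blue, brown, green, pink, purple, red, yellow} — 7 values for 7 variables — and brown appears only in lane 5's list, so lane 5 = brown.
The 6 still-open variables together cover exactly {blue, green, pink, purple, red, yellow} — 6 values for 6 variables — and purple appears only in lane 4's list, so lane 4 = purple.
The 5 still-open variables together cover exactly {blue, green, pink, red, yellow} — 5 values for 5 variables — and pink appears only in lane 8's list, so lane 8 = pink.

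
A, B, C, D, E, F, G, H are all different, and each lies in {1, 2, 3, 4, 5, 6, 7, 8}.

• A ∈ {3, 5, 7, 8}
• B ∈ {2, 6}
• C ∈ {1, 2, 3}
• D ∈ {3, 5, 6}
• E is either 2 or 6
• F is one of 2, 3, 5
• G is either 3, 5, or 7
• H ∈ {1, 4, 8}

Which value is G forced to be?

The 8 variables draw from only 8 values {1, 2, 3, 4, 5, 6, 7, 8}, so each is used; only H can be 4, hence H = 4.
Among the 7 still-open variables, 1 fits only C (and all 7 values in {1, 2, 3, 5, 6, 7, 8} must be used), so C = 1.
The 6 still-open variables draw from only 6 values {2, 3, 5, 6, 7, 8}, so each is used; only A can be 8, hence A = 8.
Among the 5 still-open variables, 7 fits only G (and all 5 values in {2, 3, 5, 6, 7} must be used), so G = 7.

7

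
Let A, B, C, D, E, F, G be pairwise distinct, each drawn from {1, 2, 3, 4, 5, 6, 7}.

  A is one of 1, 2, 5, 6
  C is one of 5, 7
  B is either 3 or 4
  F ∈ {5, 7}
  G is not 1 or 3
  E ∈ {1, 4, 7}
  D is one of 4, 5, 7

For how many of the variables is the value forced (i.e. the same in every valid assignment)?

The 7 variables draw from only 7 values {1, 2, 3, 4, 5, 6, 7}, so each is used; only B can be 3, hence B = 3.
C and F share exactly the 2 values {5, 7}; by pigeonhole those values go to them, so strike 5, 7 from A, D, E, G.
D has just one choice, so D = 4. So E, G can't be 4.
E's domain is down to {1}, so E = 1. So A can't be 1.
Determined: B=3, D=4, E=1. The other variables each still have more than one consistent value. That makes 3.

3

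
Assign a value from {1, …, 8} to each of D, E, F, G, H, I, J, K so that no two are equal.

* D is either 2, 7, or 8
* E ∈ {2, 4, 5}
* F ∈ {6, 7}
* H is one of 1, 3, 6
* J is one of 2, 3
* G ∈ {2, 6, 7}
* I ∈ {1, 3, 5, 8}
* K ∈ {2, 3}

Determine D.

Among the 8 variables, 4 fits only E (and all 8 values in {1, 2, 3, 4, 5, 6, 7, 8} must be used), so E = 4.
The 7 still-open variables together cover exactly {1, 2, 3, 5, 6, 7, 8} — 7 values for 7 variables — and 5 appears only in I's list, so I = 5.
Among the 6 still-open variables, 1 fits only H (and all 6 values in {1, 2, 3, 6, 7, 8} must be used), so H = 1.
Among the 5 still-open variables, 8 fits only D (and all 5 values in {2, 3, 6, 7, 8} must be used), so D = 8.

8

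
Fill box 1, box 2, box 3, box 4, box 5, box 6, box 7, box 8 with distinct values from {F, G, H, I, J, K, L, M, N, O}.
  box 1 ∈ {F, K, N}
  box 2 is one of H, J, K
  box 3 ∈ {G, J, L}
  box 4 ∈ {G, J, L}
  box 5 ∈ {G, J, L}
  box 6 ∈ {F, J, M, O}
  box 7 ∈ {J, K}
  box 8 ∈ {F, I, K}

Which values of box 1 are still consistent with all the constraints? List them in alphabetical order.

box 3, box 4, box 5 share exactly the 3 values {G, J, L}; by pigeonhole those values go to them, so strike G, J, L from box 2, box 6, box 7.
box 7 must be K (only option left). So box 1, box 2, box 8 can't be K.
box 2's domain is down to {H}, so box 2 = H.
No further eliminations apply; box 1 can still be any of F, N.

F, N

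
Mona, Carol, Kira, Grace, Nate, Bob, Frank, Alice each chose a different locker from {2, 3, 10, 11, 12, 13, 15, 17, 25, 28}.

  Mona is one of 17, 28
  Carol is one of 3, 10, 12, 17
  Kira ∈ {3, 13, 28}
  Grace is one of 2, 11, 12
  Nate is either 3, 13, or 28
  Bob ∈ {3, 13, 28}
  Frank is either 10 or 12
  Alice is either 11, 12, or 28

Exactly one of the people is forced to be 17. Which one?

Mona

The 8 variables draw from only 8 values {2, 3, 10, 11, 12, 13, 17, 28}, so each is used; only Grace can be 2, hence Grace = 2.
Among the 7 still-open variables, 11 fits only Alice (and all 7 values in {3, 10, 11, 12, 13, 17, 28} must be used), so Alice = 11.
The 3 variables Kira, Nate, Bob are confined to {3, 13, 28}, which locks those values in; drop them from Mona, Carol.
So 17 goes to Mona.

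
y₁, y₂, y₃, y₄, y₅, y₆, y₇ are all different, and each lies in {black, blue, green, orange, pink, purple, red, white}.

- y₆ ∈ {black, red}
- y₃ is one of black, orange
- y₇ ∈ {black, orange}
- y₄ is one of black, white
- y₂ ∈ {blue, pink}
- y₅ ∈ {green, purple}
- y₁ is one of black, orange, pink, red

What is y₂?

y₃ and y₇ between them cover only {black, orange} — a naked pair. Remove those values from y₁, y₄, y₆.
That leaves y₄ = white.
That leaves y₆ = red. Remove red from y₁.
That leaves y₁ = pink. So y₂ can't be pink.
So y₂ = blue.

blue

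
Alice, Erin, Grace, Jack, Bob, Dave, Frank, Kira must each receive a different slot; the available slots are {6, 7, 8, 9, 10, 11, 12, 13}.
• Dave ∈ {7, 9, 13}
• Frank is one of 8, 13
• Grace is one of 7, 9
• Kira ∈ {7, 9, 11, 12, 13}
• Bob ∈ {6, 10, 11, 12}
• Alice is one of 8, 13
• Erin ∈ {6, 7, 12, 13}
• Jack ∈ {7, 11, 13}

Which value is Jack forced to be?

The 8 variables together cover exactly {6, 7, 8, 9, 10, 11, 12, 13} — 8 values for 8 variables — and 10 appears only in Bob's list, so Bob = 10.
The 7 still-open variables together cover exactly {6, 7, 8, 9, 11, 12, 13} — 7 values for 7 variables — and 6 appears only in Erin's list, so Erin = 6.
Among the 6 still-open variables, 12 fits only Kira (and all 6 values in {7, 8, 9, 11, 12, 13} must be used), so Kira = 12.
Among the 5 still-open variables, 11 fits only Jack (and all 5 values in {7, 8, 9, 11, 13} must be used), so Jack = 11.

11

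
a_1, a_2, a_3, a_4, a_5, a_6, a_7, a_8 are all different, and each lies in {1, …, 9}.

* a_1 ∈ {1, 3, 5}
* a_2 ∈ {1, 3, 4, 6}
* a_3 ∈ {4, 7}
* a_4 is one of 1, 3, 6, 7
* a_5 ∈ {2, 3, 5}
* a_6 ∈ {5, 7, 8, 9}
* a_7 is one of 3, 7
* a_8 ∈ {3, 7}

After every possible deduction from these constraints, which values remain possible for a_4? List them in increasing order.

1, 6

a_7 and a_8 share exactly the 2 values {3, 7}; by pigeonhole those values go to them, so strike 3, 7 from a_1, a_2, a_3, a_4, a_5, a_6.
a_3's domain is down to {4}, so a_3 = 4. So a_2 can't be 4.
a_2 and a_4 share exactly the 2 values {1, 6}; by pigeonhole those values go to them, so strike 1, 6 from a_1.
a_1 has just one choice, so a_1 = 5. Strike 5 from a_5, a_6.
a_5 must be 2 (only option left).
No further eliminations apply; a_4 can still be any of 1, 6.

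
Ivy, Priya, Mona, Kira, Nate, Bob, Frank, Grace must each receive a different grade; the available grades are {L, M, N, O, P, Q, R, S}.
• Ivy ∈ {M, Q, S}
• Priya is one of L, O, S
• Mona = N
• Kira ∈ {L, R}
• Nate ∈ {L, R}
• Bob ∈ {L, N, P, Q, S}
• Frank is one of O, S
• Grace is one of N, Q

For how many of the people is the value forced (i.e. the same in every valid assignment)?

Mona must be N (only option left). Remove N from Bob, Grace.
That leaves Grace = Q. Eliminate Q elsewhere: Ivy, Bob.
The 6 still-open variables together cover exactly {L, M, O, P, R, S} — 6 values for 6 variables — and M appears only in Ivy's list, so Ivy = M.
Among the 5 still-open variables, P fits only Bob (and all 5 values in {L, O, P, R, S} must be used), so Bob = P.
The 2 variables Kira and Nate are confined to {L, R}, which locks those values in; drop them from Priya.
Determined: Ivy=M, Mona=N, Bob=P, Grace=Q. The other people each still have more than one consistent value. That makes 4.

4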